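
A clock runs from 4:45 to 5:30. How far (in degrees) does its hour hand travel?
The hour hand moves 0.5 degrees per minute.
Time elapsed: 5:30 - 4:45 = 45 minutes
Angular displacement: 45 x 0.5 = 22.5 degrees

Final answer: 22.5 degrees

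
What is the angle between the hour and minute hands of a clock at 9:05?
Hour hand position: 9 x 30 + 5 x 0.5 = 272.5 degrees
Minute hand position: 5 x 6 = 30 degrees
Difference: |272.5 - 30| = 242.5 degrees
Since 242.5 > 180, the smaller angle is 360 - 242.5 = 117.5 degrees

Final answer: 117.5 degrees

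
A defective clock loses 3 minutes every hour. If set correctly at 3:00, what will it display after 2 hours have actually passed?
For every 60 true minutes, the faulty clock advances 60 - 3 = 57 minutes.
True elapsed: 2 hours = 120 minutes.
Faulty clock advances: 120 x 57/60 = 114 minutes (drift: 6 minutes behind).
Shown time: 3:00 + 114 minutes = 4:54.

Final answer: 4:54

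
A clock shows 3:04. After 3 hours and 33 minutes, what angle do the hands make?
First find the time 3 hours and 33 minutes after 3:04.
Total minutes: 3 x 60 + 4 + 3 x 60 + 33 = 397.
397 mod 720 = 397 minutes = 6:37.
Now compute the angle at 6:37:
Hour hand: 6 x 30 + 37 x 0.5 = 198.5 degrees
Minute hand: 37 x 6 = 222 degrees
Difference: |198.5 - 222| = 23.5 degrees
The angle is 23.5 degrees

Final answer: 23.5 degrees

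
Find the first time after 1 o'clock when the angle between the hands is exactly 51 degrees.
At t minutes past 1:00, the hour hand is at 30 x 1 + 0.5t degrees and the minute hand is at 6t degrees.
The smaller angle between them is 51 degrees when |30H - 5.5t| = 51 or |30H - 5.5t| = 309.
With H = 1, solve 30 x 1 - 5.5t = +/- target for each target:
  t = (30 x 1 - 51) / 5.5 = -3.82 (outside (0, 60))
  t = (30 x 1 + 51) / 5.5 = 14.73
  t = (30 x 1 - 309) / 5.5 = -50.73 (outside (0, 60))
  t = (30 x 1 + 309) / 5.5 = 61.64 (outside (0, 60))
Valid solutions in (0, 60): {14.73} minutes.
The first occurrence is t = 14.73 minutes.
The hands form a 51-degree angle at 14.73 minutes past 1:00.

Final answer: 14.73 minutes past 1:00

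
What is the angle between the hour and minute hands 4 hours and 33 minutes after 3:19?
First find the time 4 hours and 33 minutes after 3:19.
Total minutes: 3 x 60 + 19 + 4 x 60 + 33 = 472.
472 mod 720 = 472 minutes = 7:52.
Now compute the angle at 7:52:
Hour hand: 7 x 30 + 52 x 0.5 = 236 degrees
Minute hand: 52 x 6 = 312 degrees
Difference: |236 - 312| = 76 degrees
The angle is 76 degrees

Final answer: 76 degrees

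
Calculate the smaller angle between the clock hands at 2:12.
Hour hand position: 2 x 30 + 12 x 0.5 = 66 degrees
Minute hand position: 12 x 6 = 72 degrees
Difference: |66 - 72| = 6 degrees
The angle between the hands is 6 degrees

Final answer: 6 degrees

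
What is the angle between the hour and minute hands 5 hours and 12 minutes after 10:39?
First find the time 5 hours and 12 minutes after 10:39.
Total minutes: 10 x 60 + 39 + 5 x 60 + 12 = 951.
951 mod 720 = 231 minutes = 3:51.
Now compute the angle at 3:51:
Hour hand: 3 x 30 + 51 x 0.5 = 115.5 degrees
Minute hand: 51 x 6 = 306 degrees
Difference: |115.5 - 306| = 190.5 degrees
Smaller angle: 360 - 190.5 = 169.5 degrees

Final answer: 169.5 degrees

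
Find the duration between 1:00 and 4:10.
From 1:00 to 4:10:
(4 x 60 + 10) - (1 x 60 + 0) = 250 - 60 = 190 minutes
= 3 hours and 10 minutes

Final answer: 3 hours and 10 minutes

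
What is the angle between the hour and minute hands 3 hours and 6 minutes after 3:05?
First find the time 3 hours and 6 minutes after 3:05.
Total minutes: 3 x 60 + 5 + 3 x 60 + 6 = 371.
371 mod 720 = 371 minutes = 6:11.
Now compute the angle at 6:11:
Hour hand: 6 x 30 + 11 x 0.5 = 185.5 degrees
Minute hand: 11 x 6 = 66 degrees
Difference: |185.5 - 66| = 119.5 degrees
The angle is 119.5 degrees

Final answer: 119.5 degrees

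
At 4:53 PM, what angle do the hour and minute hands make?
Hour hand position: 4 x 30 + 53 x 0.5 = 146.5 degrees
Minute hand position: 53 x 6 = 318 degrees
Difference: |146.5 - 318| = 171.5 degrees
The angle between the hands is 171.5 degrees

Final answer: 171.5 degrees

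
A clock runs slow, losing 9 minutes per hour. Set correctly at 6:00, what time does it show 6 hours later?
For every 60 true minutes, the faulty clock advances 60 - 9 = 51 minutes.
True elapsed: 6 hours = 360 minutes.
Faulty clock advances: 360 x 51/60 = 306 minutes (drift: 54 minutes behind).
Shown time: 6:00 + 306 minutes = 11:06.

Final answer: 11:06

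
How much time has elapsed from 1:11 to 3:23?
From 1:11 to 3:23:
(3 x 60 + 23) - (1 x 60 + 11) = 203 - 71 = 132 minutes
= 2 hours and 12 minutes

Final answer: 2 hours and 12 minutes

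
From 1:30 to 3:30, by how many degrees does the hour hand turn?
The hour hand moves 0.5 degrees per minute.
Time elapsed: 3:30 - 1:30 = 120 minutes
Angular displacement: 120 x 0.5 = 60 degrees

Final answer: 60 degrees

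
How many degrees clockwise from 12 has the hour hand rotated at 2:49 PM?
The hour hand moves 30 degrees per hour and 0.5 degrees per minute.
At 2:49: (2) x 30 + 49 x 0.5 = 60 + 24.5 = 84.5 degrees

Final answer: 84.5 degrees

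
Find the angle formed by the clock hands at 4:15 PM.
Hour hand position: 4 x 30 + 15 x 0.5 = 127.5 degrees
Minute hand position: 15 x 6 = 90 degrees
Difference: |127.5 - 90| = 37.5 degrees
The angle between the hands is 37.5 degrees

Final answer: 37.5 degrees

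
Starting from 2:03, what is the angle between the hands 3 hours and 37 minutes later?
First find the time 3 hours and 37 minutes after 2:03.
Total minutes: 2 x 60 + 3 + 3 x 60 + 37 = 340.
340 mod 720 = 340 minutes = 5:40.
Now compute the angle at 5:40:
Hour hand: 5 x 30 + 40 x 0.5 = 170 degrees
Minute hand: 40 x 6 = 240 degrees
Difference: |170 - 240| = 70 degrees
The angle is 70 degrees

Final answer: 70 degrees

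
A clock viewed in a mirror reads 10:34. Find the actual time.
Reflection across the vertical (12-6) axis maps a hand at angle A degrees to (360 - A) degrees, which sends a reading of T minutes past 12:00 to (720 - T) minutes past 12:00.
Mirror reads 10:34 = 634 minutes past 12:00.
Actual time: (720 - 634) mod 720 = 86 minutes = 1:26.

Final answer: 1:26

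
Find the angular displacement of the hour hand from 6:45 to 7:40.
The hour hand moves 0.5 degrees per minute.
Time elapsed: 7:40 - 6:45 = 55 minutes
Angular displacement: 55 x 0.5 = 27.5 degrees

Final answer: 27.5 degrees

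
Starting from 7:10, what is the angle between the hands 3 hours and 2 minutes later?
First find the time 3 hours and 2 minutes after 7:10.
Total minutes: 7 x 60 + 10 + 3 x 60 + 2 = 612.
612 mod 720 = 612 minutes = 10:12.
Now compute the angle at 10:12:
Hour hand: 10 x 30 + 12 x 0.5 = 306 degrees
Minute hand: 12 x 6 = 72 degrees
Difference: |306 - 72| = 234 degrees
Smaller angle: 360 - 234 = 126 degrees

Final answer: 126 degrees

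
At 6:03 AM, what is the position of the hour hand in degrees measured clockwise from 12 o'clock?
The hour hand moves 30 degrees per hour and 0.5 degrees per minute.
At 6:03: (6) x 30 + 3 x 0.5 = 180 + 1.5 = 181.5 degrees

Final answer: 181.5 degrees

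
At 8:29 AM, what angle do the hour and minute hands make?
Hour hand position: 8 x 30 + 29 x 0.5 = 254.5 degrees
Minute hand position: 29 x 6 = 174 degrees
Difference: |254.5 - 174| = 80.5 degrees
The angle between the hands is 80.5 degrees

Final answer: 80.5 degrees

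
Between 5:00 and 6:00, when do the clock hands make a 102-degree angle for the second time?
At t minutes past 5:00, the hour hand is at 30 x 5 + 0.5t degrees and the minute hand is at 6t degrees.
The smaller angle between them is 102 degrees when |30H - 5.5t| = 102 or |30H - 5.5t| = 258.
With H = 5, solve 30 x 5 - 5.5t = +/- target for each target:
  t = (30 x 5 - 102) / 5.5 = 8.73
  t = (30 x 5 + 102) / 5.5 = 45.82
  t = (30 x 5 - 258) / 5.5 = -19.64 (outside (0, 60))
  t = (30 x 5 + 258) / 5.5 = 74.18 (outside (0, 60))
Valid solutions in (0, 60): {8.73, 45.82} minutes.
The second occurrence is t = 45.82 minutes.
The hands form a 102-degree angle at 45.82 minutes past 5:00.

Final answer: 45.82 minutes past 5:00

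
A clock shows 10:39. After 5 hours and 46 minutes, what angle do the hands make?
First find the time 5 hours and 46 minutes after 10:39.
Total minutes: 10 x 60 + 39 + 5 x 60 + 46 = 985.
985 mod 720 = 265 minutes = 4:25.
Now compute the angle at 4:25:
Hour hand: 4 x 30 + 25 x 0.5 = 132.5 degrees
Minute hand: 25 x 6 = 150 degrees
Difference: |132.5 - 150| = 17.5 degrees
The angle is 17.5 degrees

Final answer: 17.5 degrees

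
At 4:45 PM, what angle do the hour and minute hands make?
Hour hand position: 4 x 30 + 45 x 0.5 = 142.5 degrees
Minute hand position: 45 x 6 = 270 degrees
Difference: |142.5 - 270| = 127.5 degrees
The angle between the hands is 127.5 degrees

Final answer: 127.5 degrees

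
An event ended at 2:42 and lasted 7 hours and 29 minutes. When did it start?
Starting time: 2:42 = 162 total minutes past 12:00
Subtracting: 7 hours and 29 minutes = 449 minutes
162 - 449 = -287 (negative, add 12 hours = 720) = 433 minutes
= 7 hours and 13 minutes past 12:00 = 7:13

Final answer: 7:13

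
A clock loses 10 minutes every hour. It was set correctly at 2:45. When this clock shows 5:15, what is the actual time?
For every 60 true minutes, the faulty clock advances 50 minutes, so 1 faulty-clock minute corresponds to 60/50 true minutes.
From 2:45 to 5:15 on the faulty dial is 150 minutes.
True elapsed: 150 x 60/50 = 180 minutes = 3 hours.
True time: 2:45 + 3 hours = 5:45.

Final answer: 5:45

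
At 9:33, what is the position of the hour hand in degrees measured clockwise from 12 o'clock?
The hour hand moves 30 degrees per hour and 0.5 degrees per minute.
At 9:33: (9) x 30 + 33 x 0.5 = 270 + 16.5 = 286.5 degrees

Final answer: 286.5 degrees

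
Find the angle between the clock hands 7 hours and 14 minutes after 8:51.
First find the time 7 hours and 14 minutes after 8:51.
Total minutes: 8 x 60 + 51 + 7 x 60 + 14 = 965.
965 mod 720 = 245 minutes = 4:05.
Now compute the angle at 4:05:
Hour hand: 4 x 30 + 5 x 0.5 = 122.5 degrees
Minute hand: 5 x 6 = 30 degrees
Difference: |122.5 - 30| = 92.5 degrees
The angle is 92.5 degrees

Final answer: 92.5 degrees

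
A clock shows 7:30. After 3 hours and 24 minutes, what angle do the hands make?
First find the time 3 hours and 24 minutes after 7:30.
Total minutes: 7 x 60 + 30 + 3 x 60 + 24 = 654.
654 mod 720 = 654 minutes = 10:54.
Now compute the angle at 10:54:
Hour hand: 10 x 30 + 54 x 0.5 = 327 degrees
Minute hand: 54 x 6 = 324 degrees
Difference: |327 - 324| = 3 degrees
The angle is 3 degrees

Final answer: 3 degrees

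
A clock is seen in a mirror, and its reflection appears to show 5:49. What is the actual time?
Reflection across the vertical (12-6) axis maps a hand at angle A degrees to (360 - A) degrees, which sends a reading of T minutes past 12:00 to (720 - T) minutes past 12:00.
Mirror reads 5:49 = 349 minutes past 12:00.
Actual time: (720 - 349) mod 720 = 371 minutes = 6:11.

Final answer: 6:11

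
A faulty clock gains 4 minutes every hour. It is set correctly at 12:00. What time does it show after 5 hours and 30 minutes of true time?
For every 60 true minutes, the faulty clock advances 60 + 4 = 64 minutes.
True elapsed: 5 hours and 30 minutes = 330 minutes.
Faulty clock advances: 330 x 64/60 = 352 minutes (drift: 22 minutes ahead).
Shown time: 12:00 + 352 minutes = 5:52.

Final answer: 5:52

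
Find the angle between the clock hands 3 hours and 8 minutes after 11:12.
First find the time 3 hours and 8 minutes after 11:12.
Total minutes: 11 x 60 + 12 + 3 x 60 + 8 = 860.
860 mod 720 = 140 minutes = 2:20.
Now compute the angle at 2:20:
Hour hand: 2 x 30 + 20 x 0.5 = 70 degrees
Minute hand: 20 x 6 = 120 degrees
Difference: |70 - 120| = 50 degrees
The angle is 50 degrees

Final answer: 50 degrees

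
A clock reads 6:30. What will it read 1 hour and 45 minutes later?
Starting time: 6:30
Adding 45 minutes to 30 minutes: 30 + 45 = 75 minutes = 1 hour and 15 minutes
Adding 1 hour: 6 + 1 + 1 (carry) = 8
Final time: 8:15

Final answer: 8:15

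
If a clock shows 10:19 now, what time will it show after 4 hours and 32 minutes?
Starting time: 10:19
Adding 32 minutes to 19 minutes: 19 + 32 = 51 minutes
Adding 4 hours: 10 + 4 = 14 - 12 = 2
Final time: 2:51

Final answer: 2:51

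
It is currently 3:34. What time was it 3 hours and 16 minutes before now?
Starting time: 3:34 = 214 total minutes past 12:00
Subtracting: 3 hours and 16 minutes = 196 minutes
214 - 196 = 18 minutes
= 18 minutes past 12:00 = 12:18

Final answer: 12:18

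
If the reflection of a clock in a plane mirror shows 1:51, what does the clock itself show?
Reflection across the vertical (12-6) axis maps a hand at angle A degrees to (360 - A) degrees, which sends a reading of T minutes past 12:00 to (720 - T) minutes past 12:00.
Mirror reads 1:51 = 111 minutes past 12:00.
Actual time: (720 - 111) mod 720 = 609 minutes = 10:09.

Final answer: 10:09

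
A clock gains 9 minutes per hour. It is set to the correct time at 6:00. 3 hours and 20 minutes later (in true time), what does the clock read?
For every 60 true minutes, the faulty clock advances 60 + 9 = 69 minutes.
True elapsed: 3 hours and 20 minutes = 200 minutes.
Faulty clock advances: 200 x 69/60 = 230 minutes (drift: 30 minutes ahead).
Shown time: 6:00 + 230 minutes = 9:50.

Final answer: 9:50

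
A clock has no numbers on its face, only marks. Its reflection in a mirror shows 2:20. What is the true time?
Reflection across the vertical (12-6) axis maps a hand at angle A degrees to (360 - A) degrees, which sends a reading of T minutes past 12:00 to (720 - T) minutes past 12:00.
Mirror reads 2:20 = 140 minutes past 12:00.
Actual time: (720 - 140) mod 720 = 580 minutes = 9:40.

Final answer: 9:40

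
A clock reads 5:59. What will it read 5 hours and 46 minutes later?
Starting time: 5:59
Adding 46 minutes to 59 minutes: 59 + 46 = 105 minutes = 1 hour and 45 minutes
Adding 5 hours: 5 + 5 + 1 (carry) = 11
Final time: 11:45

Final answer: 11:45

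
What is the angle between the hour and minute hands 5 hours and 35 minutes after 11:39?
First find the time 5 hours and 35 minutes after 11:39.
Total minutes: 11 x 60 + 39 + 5 x 60 + 35 = 1034.
1034 mod 720 = 314 minutes = 5:14.
Now compute the angle at 5:14:
Hour hand: 5 x 30 + 14 x 0.5 = 157 degrees
Minute hand: 14 x 6 = 84 degrees
Difference: |157 - 84| = 73 degrees
The angle is 73 degrees

Final answer: 73 degrees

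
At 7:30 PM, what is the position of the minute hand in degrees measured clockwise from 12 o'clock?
The minute hand moves 6 degrees per minute.
At 7:30: 30 x 6 = 180 degrees

Final answer: 180 degrees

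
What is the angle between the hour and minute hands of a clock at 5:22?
Hour hand position: 5 x 30 + 22 x 0.5 = 161 degrees
Minute hand position: 22 x 6 = 132 degrees
Difference: |161 - 132| = 29 degrees
The angle between the hands is 29 degrees

Final answer: 29 degrees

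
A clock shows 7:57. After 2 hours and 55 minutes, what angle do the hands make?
First find the time 2 hours and 55 minutes after 7:57.
Total minutes: 7 x 60 + 57 + 2 x 60 + 55 = 652.
652 mod 720 = 652 minutes = 10:52.
Now compute the angle at 10:52:
Hour hand: 10 x 30 + 52 x 0.5 = 326 degrees
Minute hand: 52 x 6 = 312 degrees
Difference: |326 - 312| = 14 degrees
The angle is 14 degrees

Final answer: 14 degrees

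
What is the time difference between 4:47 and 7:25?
From 4:47 to 7:25:
(7 x 60 + 25) - (4 x 60 + 47) = 445 - 287 = 158 minutes
= 2 hours and 38 minutes

Final answer: 2 hours and 38 minutes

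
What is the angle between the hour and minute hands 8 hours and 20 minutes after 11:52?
First find the time 8 hours and 20 minutes after 11:52.
Total minutes: 11 x 60 + 52 + 8 x 60 + 20 = 1212.
1212 mod 720 = 492 minutes = 8:12.
Now compute the angle at 8:12:
Hour hand: 8 x 30 + 12 x 0.5 = 246 degrees
Minute hand: 12 x 6 = 72 degrees
Difference: |246 - 72| = 174 degrees
The angle is 174 degrees

Final answer: 174 degrees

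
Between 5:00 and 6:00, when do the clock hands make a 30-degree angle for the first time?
At t minutes past 5:00, the hour hand is at 30 x 5 + 0.5t degrees and the minute hand is at 6t degrees.
The smaller angle between them is 30 degrees when |30H - 5.5t| = 30 or |30H - 5.5t| = 330.
With H = 5, solve 30 x 5 - 5.5t = +/- target for each target:
  t = (30 x 5 - 30) / 5.5 = 21.82
  t = (30 x 5 + 30) / 5.5 = 32.73
  t = (30 x 5 - 330) / 5.5 = -32.73 (outside (0, 60))
  t = (30 x 5 + 330) / 5.5 = 87.27 (outside (0, 60))
Valid solutions in (0, 60): {21.82, 32.73} minutes.
The first occurrence is t = 21.82 minutes.
The hands form a 30-degree angle at 21.82 minutes past 5:00.

Final answer: 21.82 minutes past 5:00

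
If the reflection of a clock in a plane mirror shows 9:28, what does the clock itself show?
Reflection across the vertical (12-6) axis maps a hand at angle A degrees to (360 - A) degrees, which sends a reading of T minutes past 12:00 to (720 - T) minutes past 12:00.
Mirror reads 9:28 = 568 minutes past 12:00.
Actual time: (720 - 568) mod 720 = 152 minutes = 2:32.

Final answer: 2:32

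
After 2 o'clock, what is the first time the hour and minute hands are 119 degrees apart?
At t minutes past 2:00, the hour hand is at 30 x 2 + 0.5t degrees and the minute hand is at 6t degrees.
The smaller angle between them is 119 degrees when |30H - 5.5t| = 119 or |30H - 5.5t| = 241.
With H = 2, solve 30 x 2 - 5.5t = +/- target for each target:
  t = (30 x 2 - 119) / 5.5 = -10.73 (outside (0, 60))
  t = (30 x 2 + 119) / 5.5 = 32.55
  t = (30 x 2 - 241) / 5.5 = -32.91 (outside (0, 60))
  t = (30 x 2 + 241) / 5.5 = 54.73
Valid solutions in (0, 60): {32.55, 54.73} minutes.
The first occurrence is t = 32.55 minutes.
The hands form a 119-degree angle at 32.55 minutes past 2:00.

Final answer: 32.55 minutes past 2:00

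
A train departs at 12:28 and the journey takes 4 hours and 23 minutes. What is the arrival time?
Starting time: 12:28
Adding 23 minutes to 28 minutes: 28 + 23 = 51 minutes
Adding 4 hours: 12 + 4 = 16 - 12 = 4
Final time: 4:51

Final answer: 4:51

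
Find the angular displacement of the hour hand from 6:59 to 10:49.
The hour hand moves 0.5 degrees per minute.
Time elapsed: 10:49 - 6:59 = 230 minutes
Angular displacement: 230 x 0.5 = 115 degrees

Final answer: 115 degrees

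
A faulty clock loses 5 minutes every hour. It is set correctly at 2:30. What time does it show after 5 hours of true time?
For every 60 true minutes, the faulty clock advances 60 - 5 = 55 minutes.
True elapsed: 5 hours = 300 minutes.
Faulty clock advances: 300 x 55/60 = 275 minutes (drift: 25 minutes behind).
Shown time: 2:30 + 275 minutes = 7:05.

Final answer: 7:05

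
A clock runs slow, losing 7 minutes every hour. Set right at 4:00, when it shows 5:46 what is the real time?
For every 60 true minutes, the faulty clock advances 53 minutes, so 1 faulty-clock minute corresponds to 60/53 true minutes.
From 4:00 to 5:46 on the faulty dial is 106 minutes.
True elapsed: 106 x 60/53 = 120 minutes = 2 hours.
True time: 4:00 + 2 hours = 6:00.

Final answer: 6:00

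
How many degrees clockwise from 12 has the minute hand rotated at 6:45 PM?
The minute hand moves 6 degrees per minute.
At 6:45: 45 x 6 = 270 degrees

Final answer: 270 degrees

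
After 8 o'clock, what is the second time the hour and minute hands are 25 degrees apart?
At t minutes past 8:00, the hour hand is at 30 x 8 + 0.5t degrees and the minute hand is at 6t degrees.
The smaller angle between them is 25 degrees when |30H - 5.5t| = 25 or |30H - 5.5t| = 335.
With H = 8, solve 30 x 8 - 5.5t = +/- target for each target:
  t = (30 x 8 - 25) / 5.5 = 39.09
  t = (30 x 8 + 25) / 5.5 = 48.18
  t = (30 x 8 - 335) / 5.5 = -17.27 (outside (0, 60))
  t = (30 x 8 + 335) / 5.5 = 104.55 (outside (0, 60))
Valid solutions in (0, 60): {39.09, 48.18} minutes.
The second occurrence is t = 48.18 minutes.
The hands form a 25-degree angle at 48.18 minutes past 8:00.

Final answer: 48.18 minutes past 8:00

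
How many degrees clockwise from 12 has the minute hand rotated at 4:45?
The minute hand moves 6 degrees per minute.
At 4:45: 45 x 6 = 270 degrees

Final answer: 270 degrees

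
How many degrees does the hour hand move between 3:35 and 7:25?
The hour hand moves 0.5 degrees per minute.
Time elapsed: 7:25 - 3:35 = 230 minutes
Angular displacement: 230 x 0.5 = 115 degrees

Final answer: 115 degrees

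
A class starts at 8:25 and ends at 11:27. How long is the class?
From 8:25 to 11:27:
(11 x 60 + 27) - (8 x 60 + 25) = 687 - 505 = 182 minutes
= 3 hours and 2 minutes

Final answer: 3 hours and 2 minutes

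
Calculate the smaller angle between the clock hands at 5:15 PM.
Hour hand position: 5 x 30 + 15 x 0.5 = 157.5 degrees
Minute hand position: 15 x 6 = 90 degrees
Difference: |157.5 - 90| = 67.5 degrees
The angle between the hands is 67.5 degrees

Final answer: 67.5 degrees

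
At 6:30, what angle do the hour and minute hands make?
Hour hand position: 6 x 30 + 30 x 0.5 = 195 degrees
Minute hand position: 30 x 6 = 180 degrees
Difference: |195 - 180| = 15 degrees
The angle between the hands is 15 degrees

Final answer: 15 degrees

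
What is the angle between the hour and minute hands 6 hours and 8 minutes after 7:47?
First find the time 6 hours and 8 minutes after 7:47.
Total minutes: 7 x 60 + 47 + 6 x 60 + 8 = 835.
835 mod 720 = 115 minutes = 1:55.
Now compute the angle at 1:55:
Hour hand: 1 x 30 + 55 x 0.5 = 57.5 degrees
Minute hand: 55 x 6 = 330 degrees
Difference: |57.5 - 330| = 272.5 degrees
Smaller angle: 360 - 272.5 = 87.5 degrees

Final answer: 87.5 degrees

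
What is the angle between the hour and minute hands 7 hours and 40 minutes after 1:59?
First find the time 7 hours and 40 minutes after 1:59.
Total minutes: 1 x 60 + 59 + 7 x 60 + 40 = 579.
579 mod 720 = 579 minutes = 9:39.
Now compute the angle at 9:39:
Hour hand: 9 x 30 + 39 x 0.5 = 289.5 degrees
Minute hand: 39 x 6 = 234 degrees
Difference: |289.5 - 234| = 55.5 degrees
The angle is 55.5 degrees

Final answer: 55.5 degrees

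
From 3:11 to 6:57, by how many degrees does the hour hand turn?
The hour hand moves 0.5 degrees per minute.
Time elapsed: 6:57 - 3:11 = 226 minutes
Angular displacement: 226 x 0.5 = 113 degrees

Final answer: 113 degrees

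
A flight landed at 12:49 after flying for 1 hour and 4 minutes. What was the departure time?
Starting time: 12:49 = 49 total minutes past 12:00
Subtracting: 1 hour and 4 minutes = 64 minutes
49 - 64 = -15 (negative, add 12 hours = 720) = 705 minutes
= 11 hours and 45 minutes past 12:00 = 11:45

Final answer: 11:45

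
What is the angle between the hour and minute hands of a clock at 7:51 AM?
Hour hand position: 7 x 30 + 51 x 0.5 = 235.5 degrees
Minute hand position: 51 x 6 = 306 degrees
Difference: |235.5 - 306| = 70.5 degrees
The angle between the hands is 70.5 degrees

Final answer: 70.5 degrees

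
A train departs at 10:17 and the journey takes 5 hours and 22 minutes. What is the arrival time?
Starting time: 10:17
Adding 22 minutes to 17 minutes: 17 + 22 = 39 minutes
Adding 5 hours: 10 + 5 = 15 - 12 = 3
Final time: 3:39

Final answer: 3:39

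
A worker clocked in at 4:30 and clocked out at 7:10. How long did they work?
From 4:30 to 7:10:
(7 x 60 + 10) - (4 x 60 + 30) = 430 - 270 = 160 minutes
= 2 hours and 40 minutes

Final answer: 2 hours and 40 minutes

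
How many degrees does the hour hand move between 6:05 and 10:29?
The hour hand moves 0.5 degrees per minute.
Time elapsed: 10:29 - 6:05 = 264 minutes
Angular displacement: 264 x 0.5 = 132 degrees

Final answer: 132 degrees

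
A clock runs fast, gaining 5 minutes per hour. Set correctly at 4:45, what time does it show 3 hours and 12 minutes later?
For every 60 true minutes, the faulty clock advances 60 + 5 = 65 minutes.
True elapsed: 3 hours and 12 minutes = 192 minutes.
Faulty clock advances: 192 x 65/60 = 208 minutes (drift: 16 minutes ahead).
Shown time: 4:45 + 208 minutes = 8:13.

Final answer: 8:13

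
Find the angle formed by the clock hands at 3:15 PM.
Hour hand position: 3 x 30 + 15 x 0.5 = 97.5 degrees
Minute hand position: 15 x 6 = 90 degrees
Difference: |97.5 - 90| = 7.5 degrees
The angle between the hands is 7.5 degrees

Final answer: 7.5 degrees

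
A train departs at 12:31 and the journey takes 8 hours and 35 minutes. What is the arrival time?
Starting time: 12:31
Adding 35 minutes to 31 minutes: 31 + 35 = 66 minutes = 1 hour and 6 minutes
Adding 8 hours: 12 + 8 + 1 (carry) = 21 - 12 = 9
Final time: 9:06

Final answer: 9:06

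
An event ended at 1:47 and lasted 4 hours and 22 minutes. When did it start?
Starting time: 1:47 = 107 total minutes past 12:00
Subtracting: 4 hours and 22 minutes = 262 minutes
107 - 262 = -155 (negative, add 12 hours = 720) = 565 minutes
= 9 hours and 25 minutes past 12:00 = 9:25

Final answer: 9:25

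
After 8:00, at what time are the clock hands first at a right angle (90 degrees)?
At t minutes past 8:00, the hour hand is at 30 x 8 + 0.5t degrees and the minute hand is at 6t degrees.
The smaller angle between them is 90 degrees when |30H - 5.5t| = 90 or |30H - 5.5t| = 270.
With H = 8, solve 30 x 8 - 5.5t = +/- target for each target:
  t = (30 x 8 - 90) / 5.5 = 27.27
  t = (30 x 8 + 90) / 5.5 = 60 (outside (0, 60))
  t = (30 x 8 - 270) / 5.5 = -5.45 (outside (0, 60))
  t = (30 x 8 + 270) / 5.5 = 92.73 (outside (0, 60))
Valid solutions in (0, 60): {27.27} minutes.
First occurrence: t = 27.27 minutes.
The hands are at right angles at 27.27 minutes past 8:00.

Final answer: 27.27 minutes past 8:00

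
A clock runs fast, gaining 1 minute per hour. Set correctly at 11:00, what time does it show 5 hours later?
For every 60 true minutes, the faulty clock advances 60 + 1 = 61 minutes.
True elapsed: 5 hours = 300 minutes.
Faulty clock advances: 300 x 61/60 = 305 minutes (drift: 5 minutes ahead).
Shown time: 11:00 + 305 minutes = 4:05.

Final answer: 4:05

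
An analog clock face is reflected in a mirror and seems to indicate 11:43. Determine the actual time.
Reflection across the vertical (12-6) axis maps a hand at angle A degrees to (360 - A) degrees, which sends a reading of T minutes past 12:00 to (720 - T) minutes past 12:00.
Mirror reads 11:43 = 703 minutes past 12:00.
Actual time: (720 - 703) mod 720 = 17 minutes = 12:17.

Final answer: 12:17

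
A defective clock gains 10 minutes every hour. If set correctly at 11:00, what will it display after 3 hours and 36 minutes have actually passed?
For every 60 true minutes, the faulty clock advances 60 + 10 = 70 minutes.
True elapsed: 3 hours and 36 minutes = 216 minutes.
Faulty clock advances: 216 x 70/60 = 252 minutes (drift: 36 minutes ahead).
Shown time: 11:00 + 252 minutes = 3:12.

Final answer: 3:12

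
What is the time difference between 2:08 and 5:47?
From 2:08 to 5:47:
(5 x 60 + 47) - (2 x 60 + 8) = 347 - 128 = 219 minutes
= 3 hours and 39 minutes

Final answer: 3 hours and 39 minutes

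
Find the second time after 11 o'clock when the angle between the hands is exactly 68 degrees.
At t minutes past 11:00, the hour hand is at 30 x 11 + 0.5t degrees and the minute hand is at 6t degrees.
The smaller angle between them is 68 degrees when |30H - 5.5t| = 68 or |30H - 5.5t| = 292.
With H = 11, solve 30 x 11 - 5.5t = +/- target for each target:
  t = (30 x 11 - 68) / 5.5 = 47.64
  t = (30 x 11 + 68) / 5.5 = 72.36 (outside (0, 60))
  t = (30 x 11 - 292) / 5.5 = 6.91
  t = (30 x 11 + 292) / 5.5 = 113.09 (outside (0, 60))
Valid solutions in (0, 60): {6.91, 47.64} minutes.
The second occurrence is t = 47.64 minutes.
The hands form a 68-degree angle at 47.64 minutes past 11:00.

Final answer: 47.64 minutes past 11:00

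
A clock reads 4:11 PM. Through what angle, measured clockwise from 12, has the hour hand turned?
The hour hand moves 30 degrees per hour and 0.5 degrees per minute.
At 4:11: (4) x 30 + 11 x 0.5 = 120 + 5.5 = 125.5 degrees

Final answer: 125.5 degrees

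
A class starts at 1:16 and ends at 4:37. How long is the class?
From 1:16 to 4:37:
(4 x 60 + 37) - (1 x 60 + 16) = 277 - 76 = 201 minutes
= 3 hours and 21 minutes

Final answer: 3 hours and 21 minutes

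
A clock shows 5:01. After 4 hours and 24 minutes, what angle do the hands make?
First find the time 4 hours and 24 minutes after 5:01.
Total minutes: 5 x 60 + 1 + 4 x 60 + 24 = 565.
565 mod 720 = 565 minutes = 9:25.
Now compute the angle at 9:25:
Hour hand: 9 x 30 + 25 x 0.5 = 282.5 degrees
Minute hand: 25 x 6 = 150 degrees
Difference: |282.5 - 150| = 132.5 degrees
The angle is 132.5 degrees

Final answer: 132.5 degrees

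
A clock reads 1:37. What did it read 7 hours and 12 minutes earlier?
Starting time: 1:37 = 97 total minutes past 12:00
Subtracting: 7 hours and 12 minutes = 432 minutes
97 - 432 = -335 (negative, add 12 hours = 720) = 385 minutes
= 6 hours and 25 minutes past 12:00 = 6:25

Final answer: 6:25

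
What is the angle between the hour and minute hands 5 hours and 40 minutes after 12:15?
First find the time 5 hours and 40 minutes after 12:15.
Total minutes: 12 x 60 + 15 + 5 x 60 + 40 = 1075.
1075 mod 720 = 355 minutes = 5:55.
Now compute the angle at 5:55:
Hour hand: 5 x 30 + 55 x 0.5 = 177.5 degrees
Minute hand: 55 x 6 = 330 degrees
Difference: |177.5 - 330| = 152.5 degrees
The angle is 152.5 degrees

Final answer: 152.5 degrees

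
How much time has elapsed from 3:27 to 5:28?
From 3:27 to 5:28:
(5 x 60 + 28) - (3 x 60 + 27) = 328 - 207 = 121 minutes
= 2 hours and 1 minute

Final answer: 2 hours and 1 minute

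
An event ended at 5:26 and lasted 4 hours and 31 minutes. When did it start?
Starting time: 5:26 = 326 total minutes past 12:00
Subtracting: 4 hours and 31 minutes = 271 minutes
326 - 271 = 55 minutes
= 55 minutes past 12:00 = 12:55

Final answer: 12:55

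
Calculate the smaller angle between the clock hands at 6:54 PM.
Hour hand position: 6 x 30 + 54 x 0.5 = 207 degrees
Minute hand position: 54 x 6 = 324 degrees
Difference: |207 - 324| = 117 degrees
The angle between the hands is 117 degrees

Final answer: 117 degrees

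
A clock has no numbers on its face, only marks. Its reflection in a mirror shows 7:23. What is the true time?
Reflection across the vertical (12-6) axis maps a hand at angle A degrees to (360 - A) degrees, which sends a reading of T minutes past 12:00 to (720 - T) minutes past 12:00.
Mirror reads 7:23 = 443 minutes past 12:00.
Actual time: (720 - 443) mod 720 = 277 minutes = 4:37.

Final answer: 4:37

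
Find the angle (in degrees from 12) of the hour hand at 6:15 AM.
The hour hand moves 30 degrees per hour and 0.5 degrees per minute.
At 6:15: (6) x 30 + 15 x 0.5 = 180 + 7.5 = 187.5 degrees

Final answer: 187.5 degrees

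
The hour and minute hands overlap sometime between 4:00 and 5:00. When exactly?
The minute hand gains 5.5 degrees per minute on the hour hand.
At 4:00, the hour hand is at 120 degrees and the minute hand is at 0 degrees.
The gap is 120 degrees. Time to close: 120/5.5 = 60 x 4/11 = 21.82 minutes.
The hands overlap at 21.82 minutes past 4:00.

Final answer: 21.82 minutes past 4:00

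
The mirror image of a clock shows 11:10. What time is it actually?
Reflection across the vertical (12-6) axis maps a hand at angle A degrees to (360 - A) degrees, which sends a reading of T minutes past 12:00 to (720 - T) minutes past 12:00.
Mirror reads 11:10 = 670 minutes past 12:00.
Actual time: (720 - 670) mod 720 = 50 minutes = 12:50.

Final answer: 12:50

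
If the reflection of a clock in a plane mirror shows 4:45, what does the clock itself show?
Reflection across the vertical (12-6) axis maps a hand at angle A degrees to (360 - A) degrees, which sends a reading of T minutes past 12:00 to (720 - T) minutes past 12:00.
Mirror reads 4:45 = 285 minutes past 12:00.
Actual time: (720 - 285) mod 720 = 435 minutes = 7:15.

Final answer: 7:15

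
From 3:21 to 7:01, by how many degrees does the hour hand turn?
The hour hand moves 0.5 degrees per minute.
Time elapsed: 7:01 - 3:21 = 220 minutes
Angular displacement: 220 x 0.5 = 110 degrees

Final answer: 110 degrees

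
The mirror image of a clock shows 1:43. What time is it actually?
Reflection across the vertical (12-6) axis maps a hand at angle A degrees to (360 - A) degrees, which sends a reading of T minutes past 12:00 to (720 - T) minutes past 12:00.
Mirror reads 1:43 = 103 minutes past 12:00.
Actual time: (720 - 103) mod 720 = 617 minutes = 10:17.

Final answer: 10:17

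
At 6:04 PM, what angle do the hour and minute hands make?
Hour hand position: 6 x 30 + 4 x 0.5 = 182 degrees
Minute hand position: 4 x 6 = 24 degrees
Difference: |182 - 24| = 158 degrees
The angle between the hands is 158 degrees

Final answer: 158 degrees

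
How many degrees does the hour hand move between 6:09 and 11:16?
The hour hand moves 0.5 degrees per minute.
Time elapsed: 11:16 - 6:09 = 307 minutes
Angular displacement: 307 x 0.5 = 153.5 degrees

Final answer: 153.5 degrees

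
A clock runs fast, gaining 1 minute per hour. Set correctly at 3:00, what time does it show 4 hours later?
For every 60 true minutes, the faulty clock advances 60 + 1 = 61 minutes.
True elapsed: 4 hours = 240 minutes.
Faulty clock advances: 240 x 61/60 = 244 minutes (drift: 4 minutes ahead).
Shown time: 3:00 + 244 minutes = 7:04.

Final answer: 7:04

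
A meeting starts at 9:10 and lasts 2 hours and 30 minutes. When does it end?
Starting time: 9:10
Adding 30 minutes to 10 minutes: 10 + 30 = 40 minutes
Adding 2 hours: 9 + 2 = 11
Final time: 11:40

Final answer: 11:40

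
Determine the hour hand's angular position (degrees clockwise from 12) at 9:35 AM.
The hour hand moves 30 degrees per hour and 0.5 degrees per minute.
At 9:35: (9) x 30 + 35 x 0.5 = 270 + 17.5 = 287.5 degrees

Final answer: 287.5 degrees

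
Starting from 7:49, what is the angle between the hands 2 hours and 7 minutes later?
First find the time 2 hours and 7 minutes after 7:49.
Total minutes: 7 x 60 + 49 + 2 x 60 + 7 = 596.
596 mod 720 = 596 minutes = 9:56.
Now compute the angle at 9:56:
Hour hand: 9 x 30 + 56 x 0.5 = 298 degrees
Minute hand: 56 x 6 = 336 degrees
Difference: |298 - 336| = 38 degrees
The angle is 38 degrees

Final answer: 38 degrees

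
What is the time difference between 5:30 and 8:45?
From 5:30 to 8:45:
(8 x 60 + 45) - (5 x 60 + 30) = 525 - 330 = 195 minutes
= 3 hours and 15 minutes

Final answer: 3 hours and 15 minutes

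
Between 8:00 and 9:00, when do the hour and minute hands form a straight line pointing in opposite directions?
For hands to be 180 degrees apart: |30H - 5.5t| = 180
With H = 8: t = (30 x 8 + 180)/5.5 = 76.36 or t = (30 x 8 - 180)/5.5 = 10.91
First valid solution (0 < t < 60): t = 10.91 minutes
The hands are opposite at 10.91 minutes past 8:00.

Final answer: 10.91 minutes past 8:00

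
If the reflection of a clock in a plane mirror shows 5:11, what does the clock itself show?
Reflection across the vertical (12-6) axis maps a hand at angle A degrees to (360 - A) degrees, which sends a reading of T minutes past 12:00 to (720 - T) minutes past 12:00.
Mirror reads 5:11 = 311 minutes past 12:00.
Actual time: (720 - 311) mod 720 = 409 minutes = 6:49.

Final answer: 6:49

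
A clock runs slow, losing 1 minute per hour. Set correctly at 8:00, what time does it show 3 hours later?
For every 60 true minutes, the faulty clock advances 60 - 1 = 59 minutes.
True elapsed: 3 hours = 180 minutes.
Faulty clock advances: 180 x 59/60 = 177 minutes (drift: 3 minutes behind).
Shown time: 8:00 + 177 minutes = 10:57.

Final answer: 10:57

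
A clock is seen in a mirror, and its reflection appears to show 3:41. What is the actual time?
Reflection across the vertical (12-6) axis maps a hand at angle A degrees to (360 - A) degrees, which sends a reading of T minutes past 12:00 to (720 - T) minutes past 12:00.
Mirror reads 3:41 = 221 minutes past 12:00.
Actual time: (720 - 221) mod 720 = 499 minutes = 8:19.

Final answer: 8:19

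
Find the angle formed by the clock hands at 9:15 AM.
Hour hand position: 9 x 30 + 15 x 0.5 = 277.5 degrees
Minute hand position: 15 x 6 = 90 degrees
Difference: |277.5 - 90| = 187.5 degrees
Since 187.5 > 180, the smaller angle is 360 - 187.5 = 172.5 degrees

Final answer: 172.5 degrees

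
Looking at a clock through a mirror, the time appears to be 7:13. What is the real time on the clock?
Reflection across the vertical (12-6) axis maps a hand at angle A degrees to (360 - A) degrees, which sends a reading of T minutes past 12:00 to (720 - T) minutes past 12:00.
Mirror reads 7:13 = 433 minutes past 12:00.
Actual time: (720 - 433) mod 720 = 287 minutes = 4:47.

Final answer: 4:47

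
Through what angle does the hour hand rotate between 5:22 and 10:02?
The hour hand moves 0.5 degrees per minute.
Time elapsed: 10:02 - 5:22 = 280 minutes
Angular displacement: 280 x 0.5 = 140 degrees

Final answer: 140 degrees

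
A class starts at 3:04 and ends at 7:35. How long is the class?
From 3:04 to 7:35:
(7 x 60 + 35) - (3 x 60 + 4) = 455 - 184 = 271 minutes
= 4 hours and 31 minutes

Final answer: 4 hours and 31 minutes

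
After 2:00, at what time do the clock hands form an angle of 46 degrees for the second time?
At t minutes past 2:00, the hour hand is at 30 x 2 + 0.5t degrees and the minute hand is at 6t degrees.
The smaller angle between them is 46 degrees when |30H - 5.5t| = 46 or |30H - 5.5t| = 314.
With H = 2, solve 30 x 2 - 5.5t = +/- target for each target:
  t = (30 x 2 - 46) / 5.5 = 2.55
  t = (30 x 2 + 46) / 5.5 = 19.27
  t = (30 x 2 - 314) / 5.5 = -46.18 (outside (0, 60))
  t = (30 x 2 + 314) / 5.5 = 68 (outside (0, 60))
Valid solutions in (0, 60): {2.55, 19.27} minutes.
The second occurrence is t = 19.27 minutes.
The hands form a 46-degree angle at 19.27 minutes past 2:00.

Final answer: 19.27 minutes past 2:00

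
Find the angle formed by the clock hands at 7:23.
Hour hand position: 7 x 30 + 23 x 0.5 = 221.5 degrees
Minute hand position: 23 x 6 = 138 degrees
Difference: |221.5 - 138| = 83.5 degrees
The angle between the hands is 83.5 degrees

Final answer: 83.5 degrees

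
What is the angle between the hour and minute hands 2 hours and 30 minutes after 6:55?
First find the time 2 hours and 30 minutes after 6:55.
Total minutes: 6 x 60 + 55 + 2 x 60 + 30 = 565.
565 mod 720 = 565 minutes = 9:25.
Now compute the angle at 9:25:
Hour hand: 9 x 30 + 25 x 0.5 = 282.5 degrees
Minute hand: 25 x 6 = 150 degrees
Difference: |282.5 - 150| = 132.5 degrees
The angle is 132.5 degrees

Final answer: 132.5 degrees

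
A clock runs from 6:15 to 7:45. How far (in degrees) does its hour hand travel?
The hour hand moves 0.5 degrees per minute.
Time elapsed: 7:45 - 6:15 = 90 minutes
Angular displacement: 90 x 0.5 = 45 degrees

Final answer: 45 degrees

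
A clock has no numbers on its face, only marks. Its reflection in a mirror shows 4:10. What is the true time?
Reflection across the vertical (12-6) axis maps a hand at angle A degrees to (360 - A) degrees, which sends a reading of T minutes past 12:00 to (720 - T) minutes past 12:00.
Mirror reads 4:10 = 250 minutes past 12:00.
Actual time: (720 - 250) mod 720 = 470 minutes = 7:50.

Final answer: 7:50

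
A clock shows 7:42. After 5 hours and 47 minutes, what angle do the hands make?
First find the time 5 hours and 47 minutes after 7:42.
Total minutes: 7 x 60 + 42 + 5 x 60 + 47 = 809.
809 mod 720 = 89 minutes = 1:29.
Now compute the angle at 1:29:
Hour hand: 1 x 30 + 29 x 0.5 = 44.5 degrees
Minute hand: 29 x 6 = 174 degrees
Difference: |44.5 - 174| = 129.5 degrees
The angle is 129.5 degrees

Final answer: 129.5 degrees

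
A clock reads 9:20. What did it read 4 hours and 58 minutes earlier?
Starting time: 9:20 = 560 total minutes past 12:00
Subtracting: 4 hours and 58 minutes = 298 minutes
560 - 298 = 262 minutes
= 4 hours and 22 minutes past 12:00 = 4:22

Final answer: 4:22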